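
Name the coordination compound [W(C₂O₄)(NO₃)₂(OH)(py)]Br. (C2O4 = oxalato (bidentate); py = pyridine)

hydroxodinitratooxalato(pyridine)tungsten(VI) bromide

The 1 bromide counter-ion carries a total charge of -1, so each complex ion is 1+.
Ligand charges: 2×nitrato (-1 each), 1×hydroxo (-1 each), 1×oxalato (-2 each), 1×pyridine (neutral); total -5. So W + (-5) = 1+, giving W = +6.
Ligands are named alphabetically: hydroxo before nitrato before oxalato before pyridine.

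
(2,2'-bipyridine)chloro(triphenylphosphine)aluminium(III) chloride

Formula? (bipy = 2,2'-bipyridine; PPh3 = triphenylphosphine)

Ligands: 1 chloro (Cl, -1), 1 2,2'-bipyridine (bipy, neutral), 1 triphenylphosphine (PPh3, neutral). Ligand charge sum = -1.
With Al in oxidation state +3, the complex ion is [Al...]^2+.
Charge balance with chloride (-1) requires 1 complex ion per 2 chloride.

[Al(bipy)Cl(PPh3)]Cl2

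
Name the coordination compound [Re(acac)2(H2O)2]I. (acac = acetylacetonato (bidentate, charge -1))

bis(acetylacetonato)diaquarhenium(III) iodide

The 1 iodide counter-ion carries a total charge of -1, so each complex ion is 1+.
Ligand charges: 2×aqua (neutral), 2×acetylacetonato (-1 each); total -2. So Re + (-2) = 1+, giving Re = +3.
Ligands are named alphabetically: acetylacetonato before aqua.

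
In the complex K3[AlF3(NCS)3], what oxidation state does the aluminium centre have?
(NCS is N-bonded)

3 potassium outside the brackets (+1 each) → the complex ion is 3−.
Ligand charges: 3×F = -3; 3×NCS = -3; sum -6.
Al + (-6) = 3− ⇒ Al is +3.

+3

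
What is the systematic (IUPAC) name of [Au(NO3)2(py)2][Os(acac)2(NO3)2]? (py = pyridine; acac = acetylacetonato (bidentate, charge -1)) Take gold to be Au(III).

Both ions are complex: the cation is named first with the plain metal name, the anion second with the -ate form; each ion's ligands are alphabetised independently.
Au is given as +3; the cation's ligand charges sum to -2, so the complex cation is 1+.
A 1:1 salt means the anion carries the equal and opposite charge, 1−.
Anion: ligand charges sum to -4; for the ion to be 1−, Os = +3.

dinitratobis(pyridine)gold(III) bis(acetylacetonato)dinitratoosmate(III)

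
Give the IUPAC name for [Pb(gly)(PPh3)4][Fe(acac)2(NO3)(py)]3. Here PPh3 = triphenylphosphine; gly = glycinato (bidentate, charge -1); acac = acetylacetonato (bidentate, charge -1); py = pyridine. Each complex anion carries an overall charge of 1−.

Both ions are complex: the cation is named first with the plain metal name, the anion second with the -ate form; each ion's ligands are alphabetised independently.
The complex anion is given as 1−; its ligand charges sum to -3, so Fe = +2.
With 3 anions per cation, the cation must be 3×1 = 3+.
Cation: ligand charges sum to -1; for the ion to be 3+, Pb = +4.

(glycinato)tetrakis(triphenylphosphine)lead(IV) bis(acetylacetonato)nitrato(pyridine)ferrate(II)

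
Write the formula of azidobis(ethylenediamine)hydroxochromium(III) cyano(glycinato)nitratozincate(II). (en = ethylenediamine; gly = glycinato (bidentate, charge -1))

Cation [Cr…]: ligand charges -2, Cr(III) ⇒ ion charge 1+.
Anion [Zn…]: ligand charges -3, Zn(II) ⇒ ion charge 1−.
One 1+ cation balances one 1− anion.

[Cr(en)2(N3)(OH)][Zn(CN)(gly)(NO3)]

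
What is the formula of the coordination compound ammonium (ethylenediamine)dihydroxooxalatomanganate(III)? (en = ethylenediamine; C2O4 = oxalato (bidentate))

Ligands: 2 hydroxo (OH, -1), 1 ethylenediamine (en, neutral), 1 oxalato (C2O4, -2). Ligand charge sum = -4.
With Mn in oxidation state +3, the complex ion is [Mn...]^1−.
Charge balance with ammonium (+1) requires 1 complex ion per 1 ammonium.

NH4[Mn(C2O4)(en)(OH)2]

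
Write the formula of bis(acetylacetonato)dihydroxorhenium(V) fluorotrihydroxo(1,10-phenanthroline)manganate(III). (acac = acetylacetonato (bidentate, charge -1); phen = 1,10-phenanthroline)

[Re(acac)2(OH)2][MnF(OH)3(phen)]

Cation [Re…]: ligand charges -4, Re(V) ⇒ ion charge 1+.
Anion [Mn…]: ligand charges -4, Mn(III) ⇒ ion charge 1−.
One 1+ cation balances one 1− anion.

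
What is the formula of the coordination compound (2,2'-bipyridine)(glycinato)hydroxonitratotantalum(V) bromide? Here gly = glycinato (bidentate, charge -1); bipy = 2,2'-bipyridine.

Ligands: 1 nitrato (NO3, -1), 1 hydroxo (OH, -1), 1 glycinato (gly, -1), 1 2,2'-bipyridine (bipy, neutral). Ligand charge sum = -3.
With Ta in oxidation state +5, the complex ion is [Ta...]^2+.
Charge balance with bromide (-1) requires 1 complex ion per 2 bromide.

[Ta(bipy)(gly)(NO3)(OH)]Br2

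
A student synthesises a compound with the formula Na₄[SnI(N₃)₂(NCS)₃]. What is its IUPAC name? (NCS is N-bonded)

sodium diazidoiodotriisothiocyanatostannate(II)

The 4 sodium counter-ions carry a total charge of +4, so each complex ion is 4−.
Ligand charges: 1×iodo (-1 each), 3×isothiocyanato (-1 each), 2×azido (-1 each); total -6. So Sn + (-6) = 4−, giving Sn = +2.
Ligands are named alphabetically: azido before iodo before isothiocyanato.
The complex ion is anionic, so tin takes the -ate form stannate(II).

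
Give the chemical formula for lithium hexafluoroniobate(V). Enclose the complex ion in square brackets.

Li[NbF6]

Ligands: 6 fluoro (F, -1). Ligand charge sum = -6.
With Nb in oxidation state +5, the complex ion is [Nb...]^1−.
Charge balance with lithium (+1) requires 1 complex ion per 1 lithium.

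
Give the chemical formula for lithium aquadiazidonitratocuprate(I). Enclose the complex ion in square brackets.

Ligands: 1 nitrato (NO3, -1), 1 aqua (H2O, neutral), 2 azido (N3, -1). Ligand charge sum = -3.
With Cu in oxidation state +1, the complex ion is [Cu...]^2−.
Charge balance with lithium (+1) requires 1 complex ion per 2 lithium.

Li2[Cu(H2O)(N3)2(NO3)]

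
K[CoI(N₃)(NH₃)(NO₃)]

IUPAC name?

The 1 potassium counter-ion carries a total charge of +1, so each complex ion is 1−.
Ligand charges: 1×iodo (-1 each), 1×nitrato (-1 each), 1×azido (-1 each), 1×ammine (neutral); total -3. So Co + (-3) = 1−, giving Co = +2.
The complex ion is anionic, so cobalt takes the -ate form cobaltate(II).

potassium ammineazidoiodonitratocobaltate(II)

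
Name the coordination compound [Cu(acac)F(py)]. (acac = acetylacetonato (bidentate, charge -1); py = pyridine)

(acetylacetonato)fluoro(pyridine)copper(II)

There is no counter-ion, so the complex is neutral overall.
Ligand charges: 1×acetylacetonato (-1 each), 1×fluoro (-1 each), 1×pyridine (neutral); total -2. So Cu + (-2) = 0, giving Cu = +2.
Ligands are named alphabetically: acetylacetonato before fluoro before pyridine.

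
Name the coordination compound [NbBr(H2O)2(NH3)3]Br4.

The 4 bromide counter-ions carry a total charge of -4, so each complex ion is 4+.
Ligand charges: 2×aqua (neutral), 3×ammine (neutral), 1×bromo (-1 each); total -1. So Nb + (-1) = 4+, giving Nb = +5.
Ligands are named alphabetically: ammine before aqua before bromo.

triamminediaquabromoniobium(V) bromide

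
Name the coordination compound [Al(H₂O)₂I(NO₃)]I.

The 1 iodide counter-ion carries a total charge of -1, so each complex ion is 1+.
Ligand charges: 1×iodo (-1 each), 1×nitrato (-1 each), 2×aqua (neutral); total -2. So Al + (-2) = 1+, giving Al = +3.
Ligands are named alphabetically: aqua before iodo before nitrato.

diaquaiodonitratoaluminium(III) iodide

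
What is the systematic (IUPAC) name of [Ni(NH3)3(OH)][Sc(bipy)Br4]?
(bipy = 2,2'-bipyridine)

triamminehydroxonickel(II) (2,2'-bipyridine)tetrabromoscandate(III)

Both ions are complex: the cation is named first with the plain metal name, the anion second with the -ate form; each ion's ligands are alphabetised independently.
Scandium is always +3 in its complexes; the anion's ligand charges sum to -4, so the complex anion is 1−.
A 1:1 salt means the cation carries the equal and opposite charge, 1+.
Cation: ligand charges sum to -1; for the ion to be 1+, Ni = +2.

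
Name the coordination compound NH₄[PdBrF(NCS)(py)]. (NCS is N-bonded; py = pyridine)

ammonium bromofluoroisothiocyanato(pyridine)palladate(II)

The 1 ammonium counter-ion carries a total charge of +1, so each complex ion is 1−.
Ligand charges: 1×fluoro (-1 each), 1×isothiocyanato (-1 each), 1×bromo (-1 each), 1×pyridine (neutral); total -3. So Pd + (-3) = 1−, giving Pd = +2.
The complex ion is anionic, so palladium takes the -ate form palladate(II).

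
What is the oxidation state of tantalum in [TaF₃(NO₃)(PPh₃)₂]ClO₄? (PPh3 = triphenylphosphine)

1 perchlorate outside the brackets (-1 each) → the complex ion is 1+.
Ligand charges: 1×NO3 = -1; 3×F = -3; 2×PPh3 neutral; sum -4.
Ta + (-4) = 1+ ⇒ Ta is +5.

+5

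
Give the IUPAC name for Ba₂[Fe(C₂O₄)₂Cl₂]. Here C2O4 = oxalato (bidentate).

barium dichlorodioxalatoferrate(II)

The 2 barium counter-ions carry a total charge of +4, so each complex ion is 4−.
Ligand charges: 2×chloro (-1 each), 2×oxalato (-2 each); total -6. So Fe + (-6) = 4−, giving Fe = +2.
The complex ion is anionic, so iron takes the -ate form ferrate(II).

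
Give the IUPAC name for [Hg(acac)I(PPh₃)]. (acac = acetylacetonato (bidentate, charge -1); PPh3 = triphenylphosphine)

There is no counter-ion, so the complex is neutral overall.
Ligand charges: 1×iodo (-1 each), 1×acetylacetonato (-1 each), 1×triphenylphosphine (neutral); total -2. So Hg + (-2) = 0, giving Hg = +2.
Ligands are named alphabetically: acetylacetonato before iodo before triphenylphosphine.

(acetylacetonato)iodo(triphenylphosphine)mercury(II)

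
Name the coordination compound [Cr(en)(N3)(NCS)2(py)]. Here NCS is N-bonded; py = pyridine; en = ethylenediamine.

azido(ethylenediamine)diisothiocyanato(pyridine)chromium(III)

There is no counter-ion, so the complex is neutral overall.
Ligand charges: 2×isothiocyanato (-1 each), 1×pyridine (neutral), 1×azido (-1 each), 1×ethylenediamine (neutral); total -3. So Cr + (-3) = 0, giving Cr = +3.
Ligands are named alphabetically: azido before ethylenediamine before isothiocyanato before pyridine.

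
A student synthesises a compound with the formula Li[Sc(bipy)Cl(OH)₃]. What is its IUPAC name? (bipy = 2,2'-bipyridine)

lithium (2,2'-bipyridine)chlorotrihydroxoscandate(III)

The 1 lithium counter-ion carries a total charge of +1, so each complex ion is 1−.
Ligand charges: 1×chloro (-1 each), 1×2,2'-bipyridine (neutral), 3×hydroxo (-1 each); total -4. So Sc + (-4) = 1−, giving Sc = +3.
Ligands are named alphabetically: bipyridine before chloro before hydroxo.
The complex ion is anionic, so scandium takes the -ate form scandate(III).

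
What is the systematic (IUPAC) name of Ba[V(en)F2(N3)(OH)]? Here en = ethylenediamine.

barium azido(ethylenediamine)difluorohydroxovanadate(II)

The 1 barium counter-ion carries a total charge of +2, so each complex ion is 2−.
Ligand charges: 1×hydroxo (-1 each), 1×ethylenediamine (neutral), 2×fluoro (-1 each), 1×azido (-1 each); total -4. So V + (-4) = 2−, giving V = +2.
The complex ion is anionic, so vanadium takes the -ate form vanadate(II).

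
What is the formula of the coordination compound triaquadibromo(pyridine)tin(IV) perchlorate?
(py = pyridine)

[SnBr2(H2O)3(py)](ClO4)2

Ligands: 1 pyridine (py, neutral), 2 bromo (Br, -1), 3 aqua (H2O, neutral). Ligand charge sum = -2.
Charge balance with perchlorate (-1) requires 1 complex ion per 2 perchlorate.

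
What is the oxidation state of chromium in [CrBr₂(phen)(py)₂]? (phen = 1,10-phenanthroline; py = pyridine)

+2

No counter-ion: the bracketed complex is neutral.
Ligand charges: 1×phen neutral; 2×Br = -2; 2×py neutral; sum -2.
Cr + (-2) = 0 ⇒ Cr is +2.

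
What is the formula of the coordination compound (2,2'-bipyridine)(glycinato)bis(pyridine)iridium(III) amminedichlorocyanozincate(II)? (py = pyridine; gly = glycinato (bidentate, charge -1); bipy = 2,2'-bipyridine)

Cation [Ir…]: ligand charges -1, Ir(III) ⇒ ion charge 2+.
Anion [Zn…]: ligand charges -3, Zn(II) ⇒ ion charge 1−.
One 2+ cation requires 2 of the 1− anion.

[Ir(bipy)(gly)(py)2][ZnCl2(CN)(NH3)]2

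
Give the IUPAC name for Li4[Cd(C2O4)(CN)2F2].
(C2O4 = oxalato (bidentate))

The 4 lithium counter-ions carry a total charge of +4, so each complex ion is 4−.
Ligand charges: 2×fluoro (-1 each), 1×oxalato (-2 each), 2×cyano (-1 each); total -6. So Cd + (-6) = 4−, giving Cd = +2.
Ligands are named alphabetically: cyano before fluoro before oxalato.
The complex ion is anionic, so cadmium takes the -ate form cadmate(II).

lithium dicyanodifluorooxalatocadmate(II)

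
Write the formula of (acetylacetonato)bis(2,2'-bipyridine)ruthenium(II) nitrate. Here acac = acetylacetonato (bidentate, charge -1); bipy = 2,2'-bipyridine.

Ligands: 1 acetylacetonato (acac, -1), 2 2,2'-bipyridine (bipy, neutral). Ligand charge sum = -1.
Charge balance with nitrate (-1) requires 1 complex ion per 1 nitrate.

[Ru(acac)(bipy)2]NO3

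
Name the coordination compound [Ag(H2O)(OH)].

There is no counter-ion, so the complex is neutral overall.
Ligand charges: 1×aqua (neutral), 1×hydroxo (-1 each); total -1. So Ag + (-1) = 0, giving Ag = +1.
Ligands are named alphabetically: aqua before hydroxo.

aquahydroxosilver(I)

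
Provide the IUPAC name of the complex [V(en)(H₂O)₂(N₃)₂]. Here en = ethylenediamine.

diaquadiazido(ethylenediamine)vanadium(II)

There is no counter-ion, so the complex is neutral overall.
Ligand charges: 2×aqua (neutral), 2×azido (-1 each), 1×ethylenediamine (neutral); total -2. So V + (-2) = 0, giving V = +2.
Ligands are named alphabetically: aqua before azido before ethylenediamine.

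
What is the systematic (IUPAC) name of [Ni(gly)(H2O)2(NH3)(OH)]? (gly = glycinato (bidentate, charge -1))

There is no counter-ion, so the complex is neutral overall.
Ligand charges: 1×hydroxo (-1 each), 2×aqua (neutral), 1×glycinato (-1 each), 1×ammine (neutral); total -2. So Ni + (-2) = 0, giving Ni = +2.
Ligands are named alphabetically: ammine before aqua before glycinato before hydroxo.

amminediaqua(glycinato)hydroxonickel(II)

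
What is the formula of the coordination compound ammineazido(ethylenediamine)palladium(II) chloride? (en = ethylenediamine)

Ligands: 1 ethylenediamine (en, neutral), 1 azido (N3, -1), 1 ammine (NH3, neutral). Ligand charge sum = -1.
Charge balance with chloride (-1) requires 1 complex ion per 1 chloride.

[Pd(en)(N3)(NH3)]Cl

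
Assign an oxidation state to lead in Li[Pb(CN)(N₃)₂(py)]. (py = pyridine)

1 lithium outside the brackets (+1 each) → the complex ion is 1−.
Ligand charges: 2×N3 = -2; 1×py neutral; 1×CN = -1; sum -3.
Pb + (-3) = 1− ⇒ Pb is +2.

+2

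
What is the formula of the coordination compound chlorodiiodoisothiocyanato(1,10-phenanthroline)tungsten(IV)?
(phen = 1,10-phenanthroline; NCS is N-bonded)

Ligands: 1 chloro (Cl, -1), 2 iodo (I, -1), 1 1,10-phenanthroline (phen, neutral), 1 isothiocyanato (NCS, -1). Ligand charge sum = -4.
With W in oxidation state +4, the complex ion is [W...].

[WClI2(NCS)(phen)]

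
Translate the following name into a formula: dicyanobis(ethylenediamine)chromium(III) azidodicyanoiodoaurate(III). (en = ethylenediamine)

Cation [Cr…]: ligand charges -2, Cr(III) ⇒ ion charge 1+.
Anion [Au…]: ligand charges -4, Au(III) ⇒ ion charge 1−.
One 1+ cation balances one 1− anion.

[Cr(CN)2(en)2][Au(CN)2I(N3)]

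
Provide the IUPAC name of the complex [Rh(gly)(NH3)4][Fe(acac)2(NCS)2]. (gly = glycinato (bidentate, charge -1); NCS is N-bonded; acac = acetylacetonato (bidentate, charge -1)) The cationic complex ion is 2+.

tetraammine(glycinato)rhodium(III) bis(acetylacetonato)diisothiocyanatoferrate(II)

Both ions are complex: the cation is named first with the plain metal name, the anion second with the -ate form; each ion's ligands are alphabetised independently.
The complex cation is given as 2+; its ligand charges sum to -1, so Rh = +3.
A 1:1 salt means the anion carries the equal and opposite charge, 2−.
Anion: ligand charges sum to -4; for the ion to be 2−, Fe = +2.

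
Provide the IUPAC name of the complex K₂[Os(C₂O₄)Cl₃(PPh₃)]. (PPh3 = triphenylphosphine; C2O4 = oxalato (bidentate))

The 2 potassium counter-ions carry a total charge of +2, so each complex ion is 2−.
Ligand charges: 3×chloro (-1 each), 1×triphenylphosphine (neutral), 1×oxalato (-2 each); total -5. So Os + (-5) = 2−, giving Os = +3.
Ligands are named alphabetically: chloro before oxalato before triphenylphosphine.
The complex ion is anionic, so osmium takes the -ate form osmate(III).

potassium trichlorooxalato(triphenylphosphine)osmate(III)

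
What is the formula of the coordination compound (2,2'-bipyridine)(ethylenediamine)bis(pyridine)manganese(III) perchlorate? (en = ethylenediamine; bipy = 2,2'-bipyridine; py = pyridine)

Ligands: 1 ethylenediamine (en, neutral), 1 2,2'-bipyridine (bipy, neutral), 2 pyridine (py, neutral). Ligand charge sum = 0.
With Mn in oxidation state +3, the complex ion is [Mn...]^3+.
Charge balance with perchlorate (-1) requires 1 complex ion per 3 perchlorate.

[Mn(bipy)(en)(py)2](ClO4)3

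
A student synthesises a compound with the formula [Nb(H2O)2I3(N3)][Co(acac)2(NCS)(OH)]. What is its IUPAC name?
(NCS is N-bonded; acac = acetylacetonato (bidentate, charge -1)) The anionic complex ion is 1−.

The complex anion is given as 1−; its ligand charges sum to -4, so Co = +3.
A 1:1 salt means the cation carries the equal and opposite charge, 1+.
Cation: ligand charges sum to -4; for the ion to be 1+, Nb = +5.

diaquaazidotriiodoniobium(V) bis(acetylacetonato)hydroxoisothiocyanatocobaltate(III)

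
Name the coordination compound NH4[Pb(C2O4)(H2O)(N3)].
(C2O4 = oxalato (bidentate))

The 1 ammonium counter-ion carries a total charge of +1, so each complex ion is 1−.
Ligand charges: 1×aqua (neutral), 1×azido (-1 each), 1×oxalato (-2 each); total -3. So Pb + (-3) = 1−, giving Pb = +2.
The complex ion is anionic, so lead takes the -ate form plumbate(II).

ammonium aquaazidooxalatoplumbate(II)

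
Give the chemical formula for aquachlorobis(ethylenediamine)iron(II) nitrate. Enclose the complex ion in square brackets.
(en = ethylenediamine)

[FeCl(en)2(H2O)]NO3

Ligands: 1 chloro (Cl, -1), 1 aqua (H2O, neutral), 2 ethylenediamine (en, neutral). Ligand charge sum = -1.
With Fe in oxidation state +2, the complex ion is [Fe...]^1+.
Charge balance with nitrate (-1) requires 1 complex ion per 1 nitrate.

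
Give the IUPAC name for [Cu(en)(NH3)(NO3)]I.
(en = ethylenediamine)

The 1 iodide counter-ion carries a total charge of -1, so each complex ion is 1+.
Ligand charges: 1×ammine (neutral), 1×nitrato (-1 each), 1×ethylenediamine (neutral); total -1. So Cu + (-1) = 1+, giving Cu = +2.
Ligands are named alphabetically: ammine before ethylenediamine before nitrato.

ammine(ethylenediamine)nitratocopper(II) iodide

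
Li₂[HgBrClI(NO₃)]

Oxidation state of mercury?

+2

2 lithium outside the brackets (+1 each) → the complex ion is 2−.
Ligand charges: 1×NO3 = -1; 1×Br = -1; 1×Cl = -1; 1×I = -1; sum -4.
Hg + (-4) = 2− ⇒ Hg is +2.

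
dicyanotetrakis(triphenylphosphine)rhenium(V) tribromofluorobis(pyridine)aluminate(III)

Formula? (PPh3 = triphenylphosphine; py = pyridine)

Cation [Re…]: ligand charges -2, Re(V) ⇒ ion charge 3+.
Anion [Al…]: ligand charges -4, Al(III) ⇒ ion charge 1−.

[Re(CN)2(PPh3)4][AlBr3F(py)2]3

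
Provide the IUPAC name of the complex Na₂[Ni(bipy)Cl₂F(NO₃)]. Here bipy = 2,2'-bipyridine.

The 2 sodium counter-ions carry a total charge of +2, so each complex ion is 2−.
Ligand charges: 2×chloro (-1 each), 1×nitrato (-1 each), 1×fluoro (-1 each), 1×2,2'-bipyridine (neutral); total -4. So Ni + (-4) = 2−, giving Ni = +2.
Ligands are named alphabetically: bipyridine before chloro before fluoro before nitrato.
The complex ion is anionic, so nickel takes the -ate form nickelate(II).

sodium (2,2'-bipyridine)dichlorofluoronitratonickelate(II)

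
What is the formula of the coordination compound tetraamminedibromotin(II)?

Ligands: 4 ammine (NH3, neutral), 2 bromo (Br, -1). Ligand charge sum = -2.
With Sn in oxidation state +2, the complex ion is [Sn...].

[SnBr2(NH3)4]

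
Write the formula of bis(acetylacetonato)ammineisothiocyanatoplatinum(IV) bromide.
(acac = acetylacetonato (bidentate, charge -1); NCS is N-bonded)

[Pt(acac)2(NCS)(NH3)]Br

Ligands: 2 acetylacetonato (acac, -1), 1 isothiocyanato (NCS, -1), 1 ammine (NH3, neutral). Ligand charge sum = -3.
Charge balance with bromide (-1) requires 1 complex ion per 1 bromide.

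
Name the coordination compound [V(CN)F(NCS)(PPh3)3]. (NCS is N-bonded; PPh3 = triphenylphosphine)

cyanofluoroisothiocyanatotris(triphenylphosphine)vanadium(III)

There is no counter-ion, so the complex is neutral overall.
Ligand charges: 1×fluoro (-1 each), 1×isothiocyanato (-1 each), 1×cyano (-1 each), 3×triphenylphosphine (neutral); total -3. So V + (-3) = 0, giving V = +3.
Ligands are named alphabetically: cyano before fluoro before isothiocyanato before triphenylphosphine.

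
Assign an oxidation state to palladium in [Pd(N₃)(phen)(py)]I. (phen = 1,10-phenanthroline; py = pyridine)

+2

1 iodide outside the brackets (-1 each) → the complex ion is 1+.
Ligand charges: 1×phen neutral; 1×py neutral; 1×N3 = -1; sum -1.
Pd + (-1) = 1+ ⇒ Pd is +2.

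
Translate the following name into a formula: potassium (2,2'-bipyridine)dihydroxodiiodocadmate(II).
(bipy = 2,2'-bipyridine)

K2[Cd(bipy)I2(OH)2]

Ligands: 2 iodo (I, -1), 2 hydroxo (OH, -1), 1 2,2'-bipyridine (bipy, neutral). Ligand charge sum = -4.
With Cd in oxidation state +2, the complex ion is [Cd...]^2−.
Charge balance with potassium (+1) requires 1 complex ion per 2 potassium.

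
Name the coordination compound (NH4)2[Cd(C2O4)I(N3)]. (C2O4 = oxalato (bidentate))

The 2 ammonium counter-ions carry a total charge of +2, so each complex ion is 2−.
Ligand charges: 1×oxalato (-2 each), 1×azido (-1 each), 1×iodo (-1 each); total -4. So Cd + (-4) = 2−, giving Cd = +2.
Ligands are named alphabetically: azido before iodo before oxalato.
The complex ion is anionic, so cadmium takes the -ate form cadmate(II).

ammonium azidoiodooxalatocadmate(II)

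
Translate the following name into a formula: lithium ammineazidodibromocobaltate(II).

Ligands: 1 ammine (NH3, neutral), 1 azido (N3, -1), 2 bromo (Br, -1). Ligand charge sum = -3.
With Co in oxidation state +2, the complex ion is [Co...]^1−.
Charge balance with lithium (+1) requires 1 complex ion per 1 lithium.

Li[CoBr2(N3)(NH3)]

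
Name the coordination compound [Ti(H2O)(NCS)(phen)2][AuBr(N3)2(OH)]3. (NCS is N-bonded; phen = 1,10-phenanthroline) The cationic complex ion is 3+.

aquaisothiocyanatobis(1,10-phenanthroline)titanium(IV) diazidobromohydroxoaurate(III)

Both ions are complex: the cation is named first with the plain metal name, the anion second with the -ate form; each ion's ligands are alphabetised independently.
The complex cation is given as 3+; its ligand charges sum to -1, so Ti = +4.
With 3 anions per cation, each anion must be 3/3 = 1−.
Anion: ligand charges sum to -4; for the ion to be 1−, Au = +3.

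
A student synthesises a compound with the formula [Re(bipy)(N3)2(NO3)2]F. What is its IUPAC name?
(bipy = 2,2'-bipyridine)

diazido(2,2'-bipyridine)dinitratorhenium(V) fluoride

The 1 fluoride counter-ion carries a total charge of -1, so each complex ion is 1+.
Ligand charges: 1×2,2'-bipyridine (neutral), 2×nitrato (-1 each), 2×azido (-1 each); total -4. So Re + (-4) = 1+, giving Re = +5.
Ligands are named alphabetically: azido before bipyridine before nitrato.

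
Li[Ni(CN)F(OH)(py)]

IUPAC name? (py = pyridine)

lithium cyanofluorohydroxo(pyridine)nickelate(II)

The 1 lithium counter-ion carries a total charge of +1, so each complex ion is 1−.
Ligand charges: 1×pyridine (neutral), 1×fluoro (-1 each), 1×cyano (-1 each), 1×hydroxo (-1 each); total -3. So Ni + (-3) = 1−, giving Ni = +2.
Ligands are named alphabetically: cyano before fluoro before hydroxo before pyridine.
The complex ion is anionic, so nickel takes the -ate form nickelate(II).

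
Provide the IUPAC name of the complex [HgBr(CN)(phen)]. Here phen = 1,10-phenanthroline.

There is no counter-ion, so the complex is neutral overall.
Ligand charges: 1×1,10-phenanthroline (neutral), 1×cyano (-1 each), 1×bromo (-1 each); total -2. So Hg + (-2) = 0, giving Hg = +2.
Ligands are named alphabetically: bromo before cyano before phenanthroline.

bromocyano(1,10-phenanthroline)mercury(II)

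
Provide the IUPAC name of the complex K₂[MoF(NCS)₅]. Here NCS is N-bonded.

potassium fluoropentaisothiocyanatomolybdate(IV)

The 2 potassium counter-ions carry a total charge of +2, so each complex ion is 2−.
Ligand charges: 1×fluoro (-1 each), 5×isothiocyanato (-1 each); total -6. So Mo + (-6) = 2−, giving Mo = +4.
The complex ion is anionic, so molybdenum takes the -ate form molybdate(IV).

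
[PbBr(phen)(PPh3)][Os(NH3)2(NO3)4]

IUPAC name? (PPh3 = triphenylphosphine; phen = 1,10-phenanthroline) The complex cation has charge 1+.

The complex cation is given as 1+; its ligand charges sum to -1, so Pb = +2.
A 1:1 salt means the anion carries the equal and opposite charge, 1−.
Anion: ligand charges sum to -4; for the ion to be 1−, Os = +3.

bromo(1,10-phenanthroline)(triphenylphosphine)lead(II) diamminetetranitratoosmate(III)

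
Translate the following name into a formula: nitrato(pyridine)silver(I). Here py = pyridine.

Ligands: 1 nitrato (NO3, -1), 1 pyridine (py, neutral). Ligand charge sum = -1.
With Ag in oxidation state +1, the complex ion is [Ag...].

[Ag(NO3)(py)]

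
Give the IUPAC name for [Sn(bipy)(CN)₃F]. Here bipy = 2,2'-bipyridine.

There is no counter-ion, so the complex is neutral overall.
Ligand charges: 1×fluoro (-1 each), 3×cyano (-1 each), 1×2,2'-bipyridine (neutral); total -4. So Sn + (-4) = 0, giving Sn = +4.
Ligands are named alphabetically: bipyridine before cyano before fluoro.

(2,2'-bipyridine)tricyanofluorotin(IV)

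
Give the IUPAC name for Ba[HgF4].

The 1 barium counter-ion carries a total charge of +2, so each complex ion is 2−.
Ligand charges: 4×fluoro (-1 each); total -4. So Hg + (-4) = 2−, giving Hg = +2.
The complex ion is anionic, so mercury takes the -ate form mercurate(II).

barium tetrafluoromercurate(II)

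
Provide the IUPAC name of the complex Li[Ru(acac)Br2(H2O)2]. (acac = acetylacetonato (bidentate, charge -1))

The 1 lithium counter-ion carries a total charge of +1, so each complex ion is 1−.
Ligand charges: 1×acetylacetonato (-1 each), 2×aqua (neutral), 2×bromo (-1 each); total -3. So Ru + (-3) = 1−, giving Ru = +2.
Ligands are named alphabetically: acetylacetonato before aqua before bromo.
The complex ion is anionic, so ruthenium takes the -ate form ruthenate(II).

lithium (acetylacetonato)diaquadibromoruthenate(II)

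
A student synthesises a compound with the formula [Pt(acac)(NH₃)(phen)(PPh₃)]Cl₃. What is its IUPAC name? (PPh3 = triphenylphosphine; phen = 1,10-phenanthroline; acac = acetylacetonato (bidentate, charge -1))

(acetylacetonato)ammine(1,10-phenanthroline)(triphenylphosphine)platinum(IV) chloride

The 3 chloride counter-ions carry a total charge of -3, so each complex ion is 3+.
Ligand charges: 1×triphenylphosphine (neutral), 1×1,10-phenanthroline (neutral), 1×ammine (neutral), 1×acetylacetonato (-1 each); total -1. So Pt + (-1) = 3+, giving Pt = +4.
Ligands are named alphabetically: acetylacetonato before ammine before phenanthroline before triphenylphosphine.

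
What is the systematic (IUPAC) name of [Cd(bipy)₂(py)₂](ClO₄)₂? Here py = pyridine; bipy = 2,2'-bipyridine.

The 2 perchlorate counter-ions carry a total charge of -2, so each complex ion is 2+.
Ligand charges: 2×pyridine (neutral), 2×2,2'-bipyridine (neutral); total 0. So Cd + (0) = 2+, giving Cd = +2.
Ligands are named alphabetically: bipyridine before pyridine.

bis(2,2'-bipyridine)bis(pyridine)cadmium(II) perchlorate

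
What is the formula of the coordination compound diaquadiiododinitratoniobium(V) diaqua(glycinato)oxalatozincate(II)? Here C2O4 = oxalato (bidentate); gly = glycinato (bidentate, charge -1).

[Nb(H2O)2I2(NO3)2][Zn(C2O4)(gly)(H2O)2]

Cation [Nb…]: ligand charges -4, Nb(V) ⇒ ion charge 1+.
Anion [Zn…]: ligand charges -3, Zn(II) ⇒ ion charge 1−.
One 1+ cation balances one 1− anion.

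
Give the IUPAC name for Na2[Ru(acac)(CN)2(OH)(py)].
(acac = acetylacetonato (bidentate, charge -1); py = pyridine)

The 2 sodium counter-ions carry a total charge of +2, so each complex ion is 2−.
Ligand charges: 1×acetylacetonato (-1 each), 2×cyano (-1 each), 1×pyridine (neutral), 1×hydroxo (-1 each); total -4. So Ru + (-4) = 2−, giving Ru = +2.
Ligands are named alphabetically: acetylacetonato before cyano before hydroxo before pyridine.
The complex ion is anionic, so ruthenium takes the -ate form ruthenate(II).

sodium (acetylacetonato)dicyanohydroxo(pyridine)ruthenate(II)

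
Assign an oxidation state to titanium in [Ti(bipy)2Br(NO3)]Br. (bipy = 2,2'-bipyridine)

+3

1 bromide outside the brackets (-1 each) → the complex ion is 1+.
Ligand charges: 2×bipy neutral; 1×Br = -1; 1×NO3 = -1; sum -2.
Ti + (-2) = 1+ ⇒ Ti is +3.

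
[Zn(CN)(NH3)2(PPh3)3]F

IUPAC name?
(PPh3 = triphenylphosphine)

diamminecyanotris(triphenylphosphine)zinc(II) fluoride

The 1 fluoride counter-ion carries a total charge of -1, so each complex ion is 1+.
Ligand charges: 3×triphenylphosphine (neutral), 2×ammine (neutral), 1×cyano (-1 each); total -1. So Zn + (-1) = 1+, giving Zn = +2.
Ligands are named alphabetically: ammine before cyano before triphenylphosphine.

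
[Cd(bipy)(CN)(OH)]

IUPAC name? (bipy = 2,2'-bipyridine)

(2,2'-bipyridine)cyanohydroxocadmium(II)

There is no counter-ion, so the complex is neutral overall.
Ligand charges: 1×2,2'-bipyridine (neutral), 1×hydroxo (-1 each), 1×cyano (-1 each); total -2. So Cd + (-2) = 0, giving Cd = +2.
Ligands are named alphabetically: bipyridine before cyano before hydroxo.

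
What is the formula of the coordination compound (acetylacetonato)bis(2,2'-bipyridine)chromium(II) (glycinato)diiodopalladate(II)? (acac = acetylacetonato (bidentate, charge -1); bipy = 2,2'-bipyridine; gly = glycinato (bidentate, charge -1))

Cation [Cr…]: ligand charges -1, Cr(II) ⇒ ion charge 1+.
Anion [Pd…]: ligand charges -3, Pd(II) ⇒ ion charge 1−.

[Cr(acac)(bipy)2][Pd(gly)I2]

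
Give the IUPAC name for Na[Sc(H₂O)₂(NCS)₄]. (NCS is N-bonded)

The 1 sodium counter-ion carries a total charge of +1, so each complex ion is 1−.
Ligand charges: 4×isothiocyanato (-1 each), 2×aqua (neutral); total -4. So Sc + (-4) = 1−, giving Sc = +3.
Ligands are named alphabetically: aqua before isothiocyanato.
The complex ion is anionic, so scandium takes the -ate form scandate(III).

sodium diaquatetraisothiocyanatoscandate(III)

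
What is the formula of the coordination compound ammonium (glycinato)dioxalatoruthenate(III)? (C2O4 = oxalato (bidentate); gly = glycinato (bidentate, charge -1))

(NH4)2[Ru(C2O4)2(gly)]

Ligands: 2 oxalato (C2O4, -2), 1 glycinato (gly, -1). Ligand charge sum = -5.
Charge balance with ammonium (+1) requires 1 complex ion per 2 ammonium.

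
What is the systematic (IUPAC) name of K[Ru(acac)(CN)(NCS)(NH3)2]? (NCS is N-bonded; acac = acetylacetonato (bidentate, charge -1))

The 1 potassium counter-ion carries a total charge of +1, so each complex ion is 1−.
Ligand charges: 2×ammine (neutral), 1×cyano (-1 each), 1×isothiocyanato (-1 each), 1×acetylacetonato (-1 each); total -3. So Ru + (-3) = 1−, giving Ru = +2.
The complex ion is anionic, so ruthenium takes the -ate form ruthenate(II).

potassium (acetylacetonato)diamminecyanoisothiocyanatoruthenate(II)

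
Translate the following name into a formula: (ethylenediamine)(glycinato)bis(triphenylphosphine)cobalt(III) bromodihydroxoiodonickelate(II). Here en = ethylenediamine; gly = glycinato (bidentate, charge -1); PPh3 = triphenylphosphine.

[Co(en)(gly)(PPh3)2][NiBrI(OH)2]

Cation [Co…]: ligand charges -1, Co(III) ⇒ ion charge 2+.
Anion [Ni…]: ligand charges -4, Ni(II) ⇒ ion charge 2−.
One 2+ cation balances one 2− anion.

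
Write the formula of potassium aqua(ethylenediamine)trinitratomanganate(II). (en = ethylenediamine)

K[Mn(en)(H2O)(NO3)3]

Ligands: 1 ethylenediamine (en, neutral), 1 aqua (H2O, neutral), 3 nitrato (NO3, -1). Ligand charge sum = -3.
With Mn in oxidation state +2, the complex ion is [Mn...]^1−.
Charge balance with potassium (+1) requires 1 complex ion per 1 potassium.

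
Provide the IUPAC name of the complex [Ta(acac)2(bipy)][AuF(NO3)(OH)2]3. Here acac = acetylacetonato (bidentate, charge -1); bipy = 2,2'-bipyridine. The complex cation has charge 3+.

Both ions are complex: the cation is named first with the plain metal name, the anion second with the -ate form; each ion's ligands are alphabetised independently.
The complex cation is given as 3+; its ligand charges sum to -2, so Ta = +5.
With 3 anions per cation, each anion must be 3/3 = 1−.
Anion: ligand charges sum to -4; for the ion to be 1−, Au = +3.

bis(acetylacetonato)(2,2'-bipyridine)tantalum(V) fluorodihydroxonitratoaurate(III)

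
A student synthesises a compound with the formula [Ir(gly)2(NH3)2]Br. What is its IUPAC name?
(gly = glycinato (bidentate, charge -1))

The 1 bromide counter-ion carries a total charge of -1, so each complex ion is 1+.
Ligand charges: 2×ammine (neutral), 2×glycinato (-1 each); total -2. So Ir + (-2) = 1+, giving Ir = +3.
Ligands are named alphabetically: ammine before glycinato.

diamminebis(glycinato)iridium(III) bromide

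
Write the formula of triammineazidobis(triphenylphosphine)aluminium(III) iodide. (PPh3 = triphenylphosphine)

Ligands: 3 ammine (NH3, neutral), 1 azido (N3, -1), 2 triphenylphosphine (PPh3, neutral). Ligand charge sum = -1.
With Al in oxidation state +3, the complex ion is [Al...]^2+.
Charge balance with iodide (-1) requires 1 complex ion per 2 iodide.

[Al(N3)(NH3)3(PPh3)2]I2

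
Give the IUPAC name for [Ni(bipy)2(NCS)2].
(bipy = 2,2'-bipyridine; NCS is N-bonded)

There is no counter-ion, so the complex is neutral overall.
Ligand charges: 2×2,2'-bipyridine (neutral), 2×isothiocyanato (-1 each); total -2. So Ni + (-2) = 0, giving Ni = +2.
Ligands are named alphabetically: bipyridine before isothiocyanato.

bis(2,2'-bipyridine)diisothiocyanatonickel(II)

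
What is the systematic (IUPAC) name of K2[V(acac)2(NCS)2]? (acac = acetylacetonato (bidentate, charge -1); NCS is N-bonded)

The 2 potassium counter-ions carry a total charge of +2, so each complex ion is 2−.
Ligand charges: 2×acetylacetonato (-1 each), 2×isothiocyanato (-1 each); total -4. So V + (-4) = 2−, giving V = +2.
Ligands are named alphabetically: acetylacetonato before isothiocyanato.
The complex ion is anionic, so vanadium takes the -ate form vanadate(II).

potassium bis(acetylacetonato)diisothiocyanatovanadate(II)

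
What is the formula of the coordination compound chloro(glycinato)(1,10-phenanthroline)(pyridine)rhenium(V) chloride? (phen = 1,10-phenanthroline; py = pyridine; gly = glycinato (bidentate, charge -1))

[ReCl(gly)(phen)(py)]Cl3

Ligands: 1 1,10-phenanthroline (phen, neutral), 1 pyridine (py, neutral), 1 glycinato (gly, -1), 1 chloro (Cl, -1). Ligand charge sum = -2.
Charge balance with chloride (-1) requires 1 complex ion per 3 chloride.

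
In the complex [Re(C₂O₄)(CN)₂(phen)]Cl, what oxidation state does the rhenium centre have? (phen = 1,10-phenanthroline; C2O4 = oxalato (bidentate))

1 chloride outside the brackets (-1 each) → the complex ion is 1+.
Ligand charges: 1×phen neutral; 1×C2O4 = -2; 2×CN = -2; sum -4.
Re + (-4) = 1+ ⇒ Re is +5.

+5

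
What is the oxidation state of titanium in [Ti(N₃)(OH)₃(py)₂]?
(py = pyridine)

No counter-ion: the bracketed complex is neutral.
Ligand charges: 1×N3 = -1; 3×OH = -3; 2×py neutral; sum -4.
Ti + (-4) = 0 ⇒ Ti is +4.

+4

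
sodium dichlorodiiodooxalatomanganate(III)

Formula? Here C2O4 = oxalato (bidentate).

Na3[Mn(C2O4)Cl2I2]

Ligands: 1 oxalato (C2O4, -2), 2 chloro (Cl, -1), 2 iodo (I, -1). Ligand charge sum = -6.
Charge balance with sodium (+1) requires 1 complex ion per 3 sodium.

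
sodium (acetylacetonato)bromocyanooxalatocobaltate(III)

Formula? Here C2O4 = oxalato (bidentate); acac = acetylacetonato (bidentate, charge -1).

Ligands: 1 cyano (CN, -1), 1 bromo (Br, -1), 1 oxalato (C2O4, -2), 1 acetylacetonato (acac, -1). Ligand charge sum = -5.
Charge balance with sodium (+1) requires 1 complex ion per 2 sodium.

Na2[Co(acac)Br(C2O4)(CN)]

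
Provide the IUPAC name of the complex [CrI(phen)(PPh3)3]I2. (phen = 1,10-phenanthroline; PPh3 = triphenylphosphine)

The 2 iodide counter-ions carry a total charge of -2, so each complex ion is 2+.
Ligand charges: 1×iodo (-1 each), 1×1,10-phenanthroline (neutral), 3×triphenylphosphine (neutral); total -1. So Cr + (-1) = 2+, giving Cr = +3.
Ligands are named alphabetically: iodo before phenanthroline before triphenylphosphine.

iodo(1,10-phenanthroline)tris(triphenylphosphine)chromium(III) iodide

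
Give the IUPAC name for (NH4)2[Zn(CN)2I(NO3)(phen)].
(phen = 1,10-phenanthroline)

ammonium dicyanoiodonitrato(1,10-phenanthroline)zincate(II)

The 2 ammonium counter-ions carry a total charge of +2, so each complex ion is 2−.
Ligand charges: 1×iodo (-1 each), 1×1,10-phenanthroline (neutral), 1×nitrato (-1 each), 2×cyano (-1 each); total -4. So Zn + (-4) = 2−, giving Zn = +2.
The complex ion is anionic, so zinc takes the -ate form zincate(II).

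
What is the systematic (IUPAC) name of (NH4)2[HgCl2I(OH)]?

The 2 ammonium counter-ions carry a total charge of +2, so each complex ion is 2−.
Ligand charges: 1×hydroxo (-1 each), 2×chloro (-1 each), 1×iodo (-1 each); total -4. So Hg + (-4) = 2−, giving Hg = +2.
The complex ion is anionic, so mercury takes the -ate form mercurate(II).

ammonium dichlorohydroxoiodomercurate(II)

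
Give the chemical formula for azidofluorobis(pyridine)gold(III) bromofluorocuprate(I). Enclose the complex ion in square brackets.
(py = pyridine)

[AuF(N3)(py)2][CuBrF]

Cation [Au…]: ligand charges -2, Au(III) ⇒ ion charge 1+.
Anion [Cu…]: ligand charges -2, Cu(I) ⇒ ion charge 1−.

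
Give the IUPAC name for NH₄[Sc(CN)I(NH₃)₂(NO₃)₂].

ammonium diamminecyanoiododinitratoscandate(III)

The 1 ammonium counter-ion carries a total charge of +1, so each complex ion is 1−.
Ligand charges: 1×cyano (-1 each), 2×ammine (neutral), 1×iodo (-1 each), 2×nitrato (-1 each); total -4. So Sc + (-4) = 1−, giving Sc = +3.
The complex ion is anionic, so scandium takes the -ate form scandate(III).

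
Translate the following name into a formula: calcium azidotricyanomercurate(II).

Ca[Hg(CN)3(N3)]

Ligands: 3 cyano (CN, -1), 1 azido (N3, -1). Ligand charge sum = -4.
With Hg in oxidation state +2, the complex ion is [Hg...]^2−.
Charge balance with calcium (+2) requires 1 complex ion per 1 calcium.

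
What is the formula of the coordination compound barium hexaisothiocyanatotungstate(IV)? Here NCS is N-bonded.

Ligands: 6 isothiocyanato (NCS, -1). Ligand charge sum = -6.
With W in oxidation state +4, the complex ion is [W...]^2−.
Charge balance with barium (+2) requires 1 complex ion per 1 barium.

Ba[W(NCS)6]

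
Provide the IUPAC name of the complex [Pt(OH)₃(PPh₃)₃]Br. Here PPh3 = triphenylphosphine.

trihydroxotris(triphenylphosphine)platinum(IV) bromide

The 1 bromide counter-ion carries a total charge of -1, so each complex ion is 1+.
Ligand charges: 3×triphenylphosphine (neutral), 3×hydroxo (-1 each); total -3. So Pt + (-3) = 1+, giving Pt = +4.
Ligands are named alphabetically: hydroxo before triphenylphosphine.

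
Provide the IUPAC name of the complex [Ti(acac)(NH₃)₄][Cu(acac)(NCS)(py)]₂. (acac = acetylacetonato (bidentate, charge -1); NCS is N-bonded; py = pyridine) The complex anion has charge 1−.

The complex anion is given as 1−; its ligand charges sum to -2, so Cu = +1.
With 2 anions per cation, the cation must be 2×1 = 2+.
Cation: ligand charges sum to -1; for the ion to be 2+, Ti = +3.

(acetylacetonato)tetraamminetitanium(III) (acetylacetonato)isothiocyanato(pyridine)cuprate(I)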